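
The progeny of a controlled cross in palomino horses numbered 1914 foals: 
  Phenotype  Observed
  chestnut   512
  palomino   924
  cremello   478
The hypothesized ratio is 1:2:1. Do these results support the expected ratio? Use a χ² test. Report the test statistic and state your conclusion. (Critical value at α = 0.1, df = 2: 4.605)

3.484; consistent

Total ratio parts = 4. Expected numbers out of 1914:
  chestnut: 1914 × 1/4 = 478.5
  palomino: 1914 × 2/4 = 957
  cremello: 1914 × 1/4 = 478.5
χ² = Σ (O − E)² / E
  chestnut: (512 − 478.5)² / 478.5 = 2.3454
  palomino: (924 − 957)² / 957 = 1.1379
  cremello: (478 − 478.5)² / 478.5 = 0.0005
χ² = 2.3454 + 1.1379 + 0.0005 = 3.4838 ≈ 3.484
Degrees of freedom = 3 − 1 = 2; critical value at α = 0.1 is 4.605.
Since 3.484 < 4.605, we fail to reject the null hypothesis — the data are consistent with the 1:2:1 ratio.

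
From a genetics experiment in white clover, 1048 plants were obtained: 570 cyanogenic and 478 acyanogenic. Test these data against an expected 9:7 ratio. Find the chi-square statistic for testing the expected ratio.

1.474

Expected counts for N = 1048 under a 9:7 ratio (total parts = 16):
  cyanogenic: 1048 × 9/16 = 589.5
  acyanogenic: 1048 × 7/16 = 458.5
χ² = Σ (O − E)² / E
  cyanogenic: (570 − 589.5)² / 589.5 = 0.6450
  acyanogenic: (478 − 458.5)² / 458.5 = 0.8293
χ² = 0.6450 + 0.8293 = 1.4743 ≈ 1.474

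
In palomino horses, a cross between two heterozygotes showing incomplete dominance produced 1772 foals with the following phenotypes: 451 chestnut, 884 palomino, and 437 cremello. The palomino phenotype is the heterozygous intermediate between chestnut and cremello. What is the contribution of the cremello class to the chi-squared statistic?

0.081

With incomplete dominance, a heterozygote × heterozygote cross gives a 1:2:1 phenotypic ratio.
Under the 1:2:1 hypothesis (Σ ratio = 4, N = 1772):
  chestnut: 1772 × 1/4 = 443
  palomino: 1772 × 2/4 = 886
  cremello: 1772 × 1/4 = 443
Contribution of cremello: (437 − 443)² / 443 = 0.0813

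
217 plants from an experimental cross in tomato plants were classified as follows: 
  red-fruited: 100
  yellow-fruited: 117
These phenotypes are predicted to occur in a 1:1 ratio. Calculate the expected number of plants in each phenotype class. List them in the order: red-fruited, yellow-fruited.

The 1:1 ratio has 2 parts, so with N = 217 the expected counts are:
  red-fruited: 217 × 1/2 = 108.5
  yellow-fruited: 217 × 1/2 = 108.5

108.5, 108.5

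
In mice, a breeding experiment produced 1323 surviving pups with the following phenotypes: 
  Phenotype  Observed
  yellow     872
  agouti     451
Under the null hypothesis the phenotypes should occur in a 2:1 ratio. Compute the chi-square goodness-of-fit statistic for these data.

Under the 2:1 hypothesis (Σ ratio = 3, N = 1323):
  yellow: 1323 × 2/3 = 882
  agouti: 1323 × 1/3 = 441
χ² = Σ (O − E)² / E
  yellow: (872 − 882)² / 882 = 0.1134
  agouti: (451 − 441)² / 441 = 0.2268
χ² = 0.1134 + 0.2268 = 0.3402 ≈ 0.340

0.340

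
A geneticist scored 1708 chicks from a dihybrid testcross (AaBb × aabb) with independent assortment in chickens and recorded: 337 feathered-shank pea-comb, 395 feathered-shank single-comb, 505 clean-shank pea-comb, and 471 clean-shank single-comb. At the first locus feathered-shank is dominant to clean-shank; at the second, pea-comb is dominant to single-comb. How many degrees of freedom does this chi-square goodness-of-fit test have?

A dihybrid testcross with independent assortment gives a 1:1:1:1 ratio.
A goodness-of-fit test with 4 phenotype classes has df = 4 − 1 = 3.

3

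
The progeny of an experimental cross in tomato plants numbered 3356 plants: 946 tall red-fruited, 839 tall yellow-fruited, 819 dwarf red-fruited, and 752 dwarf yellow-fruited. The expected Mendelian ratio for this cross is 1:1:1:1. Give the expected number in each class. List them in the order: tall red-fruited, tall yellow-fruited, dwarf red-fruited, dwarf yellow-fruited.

839, 839, 839, 839

Total ratio parts = 4. Expected numbers out of 3356:
  tall red-fruited: 3356 × 1/4 = 839
  tall yellow-fruited: 3356 × 1/4 = 839
  dwarf red-fruited: 3356 × 1/4 = 839
  dwarf yellow-fruited: 3356 × 1/4 = 839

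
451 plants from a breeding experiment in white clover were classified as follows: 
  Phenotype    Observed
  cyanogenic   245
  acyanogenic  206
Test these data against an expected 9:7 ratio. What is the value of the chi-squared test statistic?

0.680

Total ratio parts = 16. Expected numbers out of 451:
  cyanogenic: 451 × 9/16 = 253.6875
  acyanogenic: 451 × 7/16 = 197.3125
χ² = Σ (O − E)² / E
  cyanogenic: (245 − 253.6875)² / 253.6875 = 0.2975
  acyanogenic: (206 − 197.3125)² / 197.3125 = 0.3825
χ² = 0.2975 + 0.3825 = 0.680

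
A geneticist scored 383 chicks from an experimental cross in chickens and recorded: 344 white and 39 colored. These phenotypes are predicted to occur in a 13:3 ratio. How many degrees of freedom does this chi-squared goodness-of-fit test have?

A goodness-of-fit test with 2 phenotype classes has df = 2 − 1 = 1.

1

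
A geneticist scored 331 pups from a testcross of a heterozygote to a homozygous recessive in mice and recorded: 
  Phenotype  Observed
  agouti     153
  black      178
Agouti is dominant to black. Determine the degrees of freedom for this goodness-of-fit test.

A testcross of a heterozygote (Aa × aa) gives a 1:1 phenotypic ratio.
A goodness-of-fit test with 2 phenotype classes has df = 2 − 1 = 1.

1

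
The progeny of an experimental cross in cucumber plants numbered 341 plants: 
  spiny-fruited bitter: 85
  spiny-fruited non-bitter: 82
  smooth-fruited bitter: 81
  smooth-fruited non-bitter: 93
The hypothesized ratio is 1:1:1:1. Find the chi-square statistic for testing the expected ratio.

Expected counts for N = 341 under a 1:1:1:1 ratio (total parts = 4):
  spiny-fruited bitter: 341 × 1/4 = 85.25
  spiny-fruited non-bitter: 341 × 1/4 = 85.25
  smooth-fruited bitter: 341 × 1/4 = 85.25
  smooth-fruited non-bitter: 341 × 1/4 = 85.25
χ² = Σ (O − E)² / E
  spiny-fruited bitter: (85 − 85.25)² / 85.25 = 0.0007
  spiny-fruited non-bitter: (82 − 85.25)² / 85.25 = 0.1239
  smooth-fruited bitter: (81 − 85.25)² / 85.25 = 0.2119
  smooth-fruited non-bitter: (93 − 85.25)² / 85.25 = 0.7045
χ² = 0.0007 + 0.1239 + 0.2119 + 0.7045 = 1.041

1.041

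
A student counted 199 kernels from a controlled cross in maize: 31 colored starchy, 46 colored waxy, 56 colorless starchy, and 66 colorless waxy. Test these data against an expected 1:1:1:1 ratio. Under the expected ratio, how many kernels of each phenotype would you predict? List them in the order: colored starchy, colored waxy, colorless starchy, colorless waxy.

Expected counts for N = 199 under a 1:1:1:1 ratio (total parts = 4):
  colored starchy: 199 × 1/4 = 49.75
  colored waxy: 199 × 1/4 = 49.75
  colorless starchy: 199 × 1/4 = 49.75
  colorless waxy: 199 × 1/4 = 49.75

49.75, 49.75, 49.75, 49.75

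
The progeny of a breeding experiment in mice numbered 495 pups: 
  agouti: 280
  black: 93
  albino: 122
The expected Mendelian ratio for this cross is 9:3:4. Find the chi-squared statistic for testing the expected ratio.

Under the 9:3:4 hypothesis (Σ ratio = 16, N = 495):
  agouti: 495 × 9/16 = 278.4375
  black: 495 × 3/16 = 92.8125
  albino: 495 × 4/16 = 123.75
χ² = Σ (O − E)² / E
  agouti: (280 − 278.4375)² / 278.4375 = 0.0088
  black: (93 − 92.8125)² / 92.8125 = 0.0004
  albino: (122 − 123.75)² / 123.75 = 0.0247
χ² = 0.0088 + 0.0004 + 0.0247 = 0.0339 ≈ 0.034

0.034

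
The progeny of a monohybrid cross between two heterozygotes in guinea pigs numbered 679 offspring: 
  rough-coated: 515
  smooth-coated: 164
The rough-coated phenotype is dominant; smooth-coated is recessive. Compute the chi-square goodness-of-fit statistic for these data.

0.260

For a monohybrid cross between heterozygotes with complete dominance, the expected phenotypic ratio is 3:1.
Total ratio parts = 4. Expected numbers out of 679:
  rough-coated: 679 × 3/4 = 509.25
  smooth-coated: 679 × 1/4 = 169.75
χ² = Σ (O − E)² / E
  rough-coated: (515 − 509.25)² / 509.25 = 0.0649
  smooth-coated: (164 − 169.75)² / 169.75 = 0.1948
χ² = 0.0649 + 0.1948 = 0.2597 ≈ 0.260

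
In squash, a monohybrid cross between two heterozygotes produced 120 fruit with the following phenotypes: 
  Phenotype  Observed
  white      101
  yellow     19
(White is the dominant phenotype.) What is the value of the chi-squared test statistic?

5.378

For a monohybrid cross between heterozygotes with complete dominance, the expected phenotypic ratio is 3:1.
Under the 3:1 hypothesis (Σ ratio = 4, N = 120):
  white: 120 × 3/4 = 90
  yellow: 120 × 1/4 = 30
χ² = Σ (O − E)² / E
  white: (101 − 90)² / 90 = 1.3444
  yellow: (19 − 30)² / 30 = 4.0333
χ² = 1.3444 + 4.0333 = 5.3777 ≈ 5.378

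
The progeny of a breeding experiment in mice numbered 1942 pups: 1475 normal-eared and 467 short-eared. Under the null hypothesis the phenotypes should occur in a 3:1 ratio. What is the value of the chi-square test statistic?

0.940

The 3:1 ratio has 4 parts, so with N = 1942 the expected counts are:
  normal-eared: 1942 × 3/4 = 1456.5
  short-eared: 1942 × 1/4 = 485.5
χ² = Σ (O − E)² / E
  normal-eared: (1475 − 1456.5)² / 1456.5 = 0.2350
  short-eared: (467 − 485.5)² / 485.5 = 0.7049
χ² = 0.2350 + 0.7049 = 0.9399 ≈ 0.940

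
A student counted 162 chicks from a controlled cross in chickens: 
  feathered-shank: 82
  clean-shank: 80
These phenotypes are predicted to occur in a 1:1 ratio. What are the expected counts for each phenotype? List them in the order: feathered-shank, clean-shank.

The 1:1 ratio has 2 parts, so with N = 162 the expected counts are:
  feathered-shank: 162 × 1/2 = 81
  clean-shank: 162 × 1/2 = 81

81, 81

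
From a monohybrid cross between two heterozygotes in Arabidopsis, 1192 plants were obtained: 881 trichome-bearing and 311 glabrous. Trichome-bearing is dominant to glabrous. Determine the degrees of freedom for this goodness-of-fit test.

For a monohybrid cross between heterozygotes with complete dominance, the expected phenotypic ratio is 3:1.
A goodness-of-fit test with 2 phenotype classes has df = 2 − 1 = 1.

1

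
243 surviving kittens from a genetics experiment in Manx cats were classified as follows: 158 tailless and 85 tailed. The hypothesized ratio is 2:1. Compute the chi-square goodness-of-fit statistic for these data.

Under the 2:1 hypothesis (Σ ratio = 3, N = 243):
  tailless: 243 × 2/3 = 162
  tailed: 243 × 1/3 = 81
χ² = Σ (O − E)² / E
  tailless: (158 − 162)² / 162 = 0.0988
  tailed: (85 − 81)² / 81 = 0.1975
χ² = 0.0988 + 0.1975 = 0.2963 ≈ 0.296

0.296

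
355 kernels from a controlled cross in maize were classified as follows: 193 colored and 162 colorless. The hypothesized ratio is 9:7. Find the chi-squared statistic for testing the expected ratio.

0.512

The 9:7 ratio has 16 parts, so with N = 355 the expected counts are:
  colored: 355 × 9/16 = 199.6875
  colorless: 355 × 7/16 = 155.3125
χ² = Σ (O − E)² / E
  colored: (193 − 199.6875)² / 199.6875 = 0.2240
  colorless: (162 − 155.3125)² / 155.3125 = 0.2880
χ² = 0.2240 + 0.2880 = 0.512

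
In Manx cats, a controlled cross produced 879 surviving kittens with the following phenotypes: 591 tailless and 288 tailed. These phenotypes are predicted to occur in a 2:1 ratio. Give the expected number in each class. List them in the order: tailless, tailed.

The 2:1 ratio has 3 parts, so with N = 879 the expected counts are:
  tailless: 879 × 2/3 = 586
  tailed: 879 × 1/3 = 293

586, 293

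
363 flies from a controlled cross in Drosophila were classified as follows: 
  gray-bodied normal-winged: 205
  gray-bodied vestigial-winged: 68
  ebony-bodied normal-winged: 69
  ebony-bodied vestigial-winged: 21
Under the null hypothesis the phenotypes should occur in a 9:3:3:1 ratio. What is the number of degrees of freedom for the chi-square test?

3

A goodness-of-fit test with 4 phenotype classes has df = 4 − 1 = 3.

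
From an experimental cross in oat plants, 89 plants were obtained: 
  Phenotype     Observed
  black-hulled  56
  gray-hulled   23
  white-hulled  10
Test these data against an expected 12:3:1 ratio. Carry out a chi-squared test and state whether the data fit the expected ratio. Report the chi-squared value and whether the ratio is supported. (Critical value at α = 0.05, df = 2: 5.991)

Total ratio parts = 16. Expected numbers out of 89:
  black-hulled: 89 × 12/16 = 66.75
  gray-hulled: 89 × 3/16 = 16.6875
  white-hulled: 89 × 1/16 = 5.5625
χ² = Σ (O − E)² / E
  black-hulled: (56 − 66.75)² / 66.75 = 1.7313
  gray-hulled: (23 − 16.6875)² / 16.6875 = 2.3879
  white-hulled: (10 − 5.5625)² / 5.5625 = 3.5400
χ² = 1.7313 + 2.3879 + 3.5400 = 7.6592 ≈ 7.659
Degrees of freedom = 3 − 1 = 2; critical value at α = 0.05 is 5.991.
Since 7.659 > 5.991, we reject the null hypothesis — the data do not fit the 12:3:1 ratio.

7.659; not consistent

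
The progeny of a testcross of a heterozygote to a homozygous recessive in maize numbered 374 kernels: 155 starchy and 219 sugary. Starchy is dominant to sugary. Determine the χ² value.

10.952

A testcross of a heterozygote (Aa × aa) gives a 1:1 phenotypic ratio.
Total ratio parts = 2. Expected numbers out of 374:
  starchy: 374 × 1/2 = 187
  sugary: 374 × 1/2 = 187
χ² = Σ (O − E)² / E
  starchy: (155 − 187)² / 187 = 5.4759
  sugary: (219 − 187)² / 187 = 5.4759
χ² = 5.4759 + 5.4759 = 10.9518 ≈ 10.952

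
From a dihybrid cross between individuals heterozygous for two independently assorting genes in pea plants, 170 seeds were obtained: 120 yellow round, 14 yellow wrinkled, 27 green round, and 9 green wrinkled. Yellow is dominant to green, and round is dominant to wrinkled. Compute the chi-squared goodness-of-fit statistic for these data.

A dihybrid F₂ with independent assortment and complete dominance at both loci gives a 9:3:3:1 phenotypic ratio.
The 9:3:3:1 ratio has 16 parts, so with N = 170 the expected counts are:
  yellow round: 170 × 9/16 = 95.625
  yellow wrinkled: 170 × 3/16 = 31.875
  green round: 170 × 3/16 = 31.875
  green wrinkled: 170 × 1/16 = 10.625
χ² = Σ (O − E)² / E
  yellow round: (120 − 95.625)² / 95.625 = 6.2132
  yellow wrinkled: (14 − 31.875)² / 31.875 = 10.0240
  green round: (27 − 31.875)² / 31.875 = 0.7456
  green wrinkled: (9 − 10.625)² / 10.625 = 0.2485
χ² = 6.2132 + 10.0240 + 0.7456 + 0.2485 = 17.2313 ≈ 17.231

17.231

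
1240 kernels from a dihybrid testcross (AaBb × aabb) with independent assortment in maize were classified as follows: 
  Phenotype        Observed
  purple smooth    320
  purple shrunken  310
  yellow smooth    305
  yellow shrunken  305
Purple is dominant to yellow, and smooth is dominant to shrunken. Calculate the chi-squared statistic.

A dihybrid testcross with independent assortment gives a 1:1:1:1 ratio.
The 1:1:1:1 ratio has 4 parts, so with N = 1240 the expected counts are:
  purple smooth: 1240 × 1/4 = 310
  purple shrunken: 1240 × 1/4 = 310
  yellow smooth: 1240 × 1/4 = 310
  yellow shrunken: 1240 × 1/4 = 310
χ² = Σ (O − E)² / E
  purple smooth: (320 − 310)² / 310 = 0.3226
  purple shrunken: (310 − 310)² / 310 = 0.0000
  yellow smooth: (305 − 310)² / 310 = 0.0806
  yellow shrunken: (305 − 310)² / 310 = 0.0806
χ² = 0.3226 + 0.0000 + 0.0806 + 0.0806 = 0.4838 ≈ 0.484

0.484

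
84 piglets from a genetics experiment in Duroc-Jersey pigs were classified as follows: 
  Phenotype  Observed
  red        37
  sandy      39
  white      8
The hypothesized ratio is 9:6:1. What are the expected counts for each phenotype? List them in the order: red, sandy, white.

47.25, 31.5, 5.25

Total ratio parts = 16. Expected numbers out of 84:
  red: 84 × 9/16 = 47.25
  sandy: 84 × 6/16 = 31.5
  white: 84 × 1/16 = 5.25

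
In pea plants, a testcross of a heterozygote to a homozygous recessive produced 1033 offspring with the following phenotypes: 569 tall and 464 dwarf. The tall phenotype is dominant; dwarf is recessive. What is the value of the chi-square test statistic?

10.673

A testcross of a heterozygote (Aa × aa) gives a 1:1 phenotypic ratio.
Expected counts for N = 1033 under a 1:1 ratio (total parts = 2):
  tall: 1033 × 1/2 = 516.5
  dwarf: 1033 × 1/2 = 516.5
χ² = Σ (O − E)² / E
  tall: (569 − 516.5)² / 516.5 = 5.3364
  dwarf: (464 − 516.5)² / 516.5 = 5.3364
χ² = 5.3364 + 5.3364 = 10.6728 ≈ 10.673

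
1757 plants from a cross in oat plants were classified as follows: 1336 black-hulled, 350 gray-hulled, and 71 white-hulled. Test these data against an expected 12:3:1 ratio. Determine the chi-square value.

15.254

Expected counts for N = 1757 under a 12:3:1 ratio (total parts = 16):
  black-hulled: 1757 × 12/16 = 1317.75
  gray-hulled: 1757 × 3/16 = 329.4375
  white-hulled: 1757 × 1/16 = 109.8125
χ² = Σ (O − E)² / E
  black-hulled: (1336 − 1317.75)² / 1317.75 = 0.2528
  gray-hulled: (350 − 329.4375)² / 329.4375 = 1.2834
  white-hulled: (71 − 109.8125)² / 109.8125 = 13.7180
χ² = 0.2528 + 1.2834 + 13.7180 = 15.2542 ≈ 15.254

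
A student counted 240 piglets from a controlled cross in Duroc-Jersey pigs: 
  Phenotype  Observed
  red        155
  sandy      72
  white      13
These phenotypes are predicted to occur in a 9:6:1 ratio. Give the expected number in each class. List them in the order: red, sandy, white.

Under the 9:6:1 hypothesis (Σ ratio = 16, N = 240):
  red: 240 × 9/16 = 135
  sandy: 240 × 6/16 = 90
  white: 240 × 1/16 = 15

135, 90, 15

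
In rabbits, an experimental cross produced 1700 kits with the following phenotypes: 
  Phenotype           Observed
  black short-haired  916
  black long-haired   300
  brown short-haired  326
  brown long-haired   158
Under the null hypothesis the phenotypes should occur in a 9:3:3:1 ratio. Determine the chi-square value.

28.167

Expected counts for N = 1700 under a 9:3:3:1 ratio (total parts = 16):
  black short-haired: 1700 × 9/16 = 956.25
  black long-haired: 1700 × 3/16 = 318.75
  brown short-haired: 1700 × 3/16 = 318.75
  brown long-haired: 1700 × 1/16 = 106.25
χ² = Σ (O − E)² / E
  black short-haired: (916 − 956.25)² / 956.25 = 1.6942
  black long-haired: (300 − 318.75)² / 318.75 = 1.1029
  brown short-haired: (326 − 318.75)² / 318.75 = 0.1649
  brown long-haired: (158 − 106.25)² / 106.25 = 25.2053
χ² = 1.6942 + 1.1029 + 0.1649 + 25.2053 = 28.1673 ≈ 28.167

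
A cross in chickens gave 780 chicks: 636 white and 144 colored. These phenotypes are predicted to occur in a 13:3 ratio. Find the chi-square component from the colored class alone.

Under the 13:3 hypothesis (Σ ratio = 16, N = 780):
  white: 780 × 13/16 = 633.75
  colored: 780 × 3/16 = 146.25
Contribution of colored: (144 − 146.25)² / 146.25 = 0.0346

0.035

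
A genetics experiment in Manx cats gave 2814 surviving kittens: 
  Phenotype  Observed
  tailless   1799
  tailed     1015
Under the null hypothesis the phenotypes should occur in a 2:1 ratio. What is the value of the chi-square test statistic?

Expected counts for N = 2814 under a 2:1 ratio (total parts = 3):
  tailless: 2814 × 2/3 = 1876
  tailed: 2814 × 1/3 = 938
χ² = Σ (O − E)² / E
  tailless: (1799 − 1876)² / 1876 = 3.1604
  tailed: (1015 − 938)² / 938 = 6.3209
χ² = 3.1604 + 6.3209 = 9.4813 ≈ 9.481

9.481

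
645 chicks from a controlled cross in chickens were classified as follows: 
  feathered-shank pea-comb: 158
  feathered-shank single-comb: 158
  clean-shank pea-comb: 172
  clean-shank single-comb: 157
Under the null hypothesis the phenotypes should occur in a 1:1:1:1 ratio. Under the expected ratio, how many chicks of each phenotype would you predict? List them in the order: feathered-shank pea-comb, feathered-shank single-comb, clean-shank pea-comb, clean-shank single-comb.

Under the 1:1:1:1 hypothesis (Σ ratio = 4, N = 645):
  feathered-shank pea-comb: 645 × 1/4 = 161.25
  feathered-shank single-comb: 645 × 1/4 = 161.25
  clean-shank pea-comb: 645 × 1/4 = 161.25
  clean-shank single-comb: 645 × 1/4 = 161.25

161.25, 161.25, 161.25, 161.25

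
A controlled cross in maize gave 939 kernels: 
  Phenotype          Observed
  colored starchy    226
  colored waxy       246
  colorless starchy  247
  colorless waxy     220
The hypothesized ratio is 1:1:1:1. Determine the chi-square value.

2.431

Expected counts for N = 939 under a 1:1:1:1 ratio (total parts = 4):
  colored starchy: 939 × 1/4 = 234.75
  colored waxy: 939 × 1/4 = 234.75
  colorless starchy: 939 × 1/4 = 234.75
  colorless waxy: 939 × 1/4 = 234.75
χ² = Σ (O − E)² / E
  colored starchy: (226 − 234.75)² / 234.75 = 0.3261
  colored waxy: (246 − 234.75)² / 234.75 = 0.5391
  colorless starchy: (247 − 234.75)² / 234.75 = 0.6392
  colorless waxy: (220 − 234.75)² / 234.75 = 0.9268
χ² = 0.3261 + 0.5391 + 0.6392 + 0.9268 = 2.4312 ≈ 2.431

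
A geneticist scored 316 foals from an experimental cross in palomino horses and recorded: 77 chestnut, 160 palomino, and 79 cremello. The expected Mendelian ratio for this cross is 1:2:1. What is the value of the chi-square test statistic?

The 1:2:1 ratio has 4 parts, so with N = 316 the expected counts are:
  chestnut: 316 × 1/4 = 79
  palomino: 316 × 2/4 = 158
  cremello: 316 × 1/4 = 79
χ² = Σ (O − E)² / E
  chestnut: (77 − 79)² / 79 = 0.0506
  palomino: (160 − 158)² / 158 = 0.0253
  cremello: (79 − 79)² / 79 = 0.0000
χ² = 0.0506 + 0.0253 + 0.0000 = 0.0759 ≈ 0.076

0.076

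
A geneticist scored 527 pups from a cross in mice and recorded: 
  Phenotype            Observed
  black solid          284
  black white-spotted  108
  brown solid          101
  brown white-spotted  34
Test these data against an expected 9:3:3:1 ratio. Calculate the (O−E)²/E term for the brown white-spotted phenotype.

0.034

Total ratio parts = 16. Expected numbers out of 527:
  black solid: 527 × 9/16 = 296.4375
  black white-spotted: 527 × 3/16 = 98.8125
  brown solid: 527 × 3/16 = 98.8125
  brown white-spotted: 527 × 1/16 = 32.9375
Contribution of brown white-spotted: (34 − 32.9375)² / 32.9375 = 0.0343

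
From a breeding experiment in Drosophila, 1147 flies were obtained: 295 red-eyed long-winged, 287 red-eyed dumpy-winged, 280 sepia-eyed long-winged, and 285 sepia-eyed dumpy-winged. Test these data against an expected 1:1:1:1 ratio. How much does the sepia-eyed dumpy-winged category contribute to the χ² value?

0.011

Expected counts for N = 1147 under a 1:1:1:1 ratio (total parts = 4):
  red-eyed long-winged: 1147 × 1/4 = 286.75
  red-eyed dumpy-winged: 1147 × 1/4 = 286.75
  sepia-eyed long-winged: 1147 × 1/4 = 286.75
  sepia-eyed dumpy-winged: 1147 × 1/4 = 286.75
Contribution of sepia-eyed dumpy-winged: (285 − 286.75)² / 286.75 = 0.0107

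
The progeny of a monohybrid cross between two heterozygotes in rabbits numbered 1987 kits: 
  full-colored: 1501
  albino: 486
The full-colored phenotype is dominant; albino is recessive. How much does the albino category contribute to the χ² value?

0.233

For a monohybrid cross between heterozygotes with complete dominance, the expected phenotypic ratio is 3:1.
Expected counts for N = 1987 under a 3:1 ratio (total parts = 4):
  full-colored: 1987 × 3/4 = 1490.25
  albino: 1987 × 1/4 = 496.75
Contribution of albino: (486 − 496.75)² / 496.75 = 0.2326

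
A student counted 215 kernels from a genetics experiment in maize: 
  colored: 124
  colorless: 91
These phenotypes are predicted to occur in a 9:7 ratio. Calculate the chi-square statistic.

0.177

The 9:7 ratio has 16 parts, so with N = 215 the expected counts are:
  colored: 215 × 9/16 = 120.9375
  colorless: 215 × 7/16 = 94.0625
χ² = Σ (O − E)² / E
  colored: (124 − 120.9375)² / 120.9375 = 0.0776
  colorless: (91 − 94.0625)² / 94.0625 = 0.0997
χ² = 0.0776 + 0.0997 = 0.1773 ≈ 0.177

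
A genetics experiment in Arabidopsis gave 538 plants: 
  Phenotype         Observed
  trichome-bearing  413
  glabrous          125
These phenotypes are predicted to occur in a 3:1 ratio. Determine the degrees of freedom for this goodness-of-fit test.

A goodness-of-fit test with 2 phenotype classes has df = 2 − 1 = 1.

1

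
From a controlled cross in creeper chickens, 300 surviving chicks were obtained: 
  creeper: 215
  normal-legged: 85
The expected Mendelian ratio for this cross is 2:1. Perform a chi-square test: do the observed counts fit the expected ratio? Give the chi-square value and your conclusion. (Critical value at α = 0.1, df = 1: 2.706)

Total ratio parts = 3. Expected numbers out of 300:
  creeper: 300 × 2/3 = 200
  normal-legged: 300 × 1/3 = 100
χ² = Σ (O − E)² / E
  creeper: (215 − 200)² / 200 = 1.1250
  normal-legged: (85 − 100)² / 100 = 2.2500
χ² = 1.1250 + 2.2500 = 3.375
Degrees of freedom = 2 − 1 = 1; critical value at α = 0.1 is 2.706.
Since 3.375 > 2.706, we reject the null hypothesis — the data do not fit the 2:1 ratio.

3.375; not consistent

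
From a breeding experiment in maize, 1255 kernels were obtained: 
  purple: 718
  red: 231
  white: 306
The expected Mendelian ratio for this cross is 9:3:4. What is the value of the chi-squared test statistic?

Expected counts for N = 1255 under a 9:3:4 ratio (total parts = 16):
  purple: 1255 × 9/16 = 705.9375
  red: 1255 × 3/16 = 235.3125
  white: 1255 × 4/16 = 313.75
χ² = Σ (O − E)² / E
  purple: (718 − 705.9375)² / 705.9375 = 0.2061
  red: (231 − 235.3125)² / 235.3125 = 0.0790
  white: (306 − 313.75)² / 313.75 = 0.1914
χ² = 0.2061 + 0.0790 + 0.1914 = 0.4765 ≈ 0.477

0.477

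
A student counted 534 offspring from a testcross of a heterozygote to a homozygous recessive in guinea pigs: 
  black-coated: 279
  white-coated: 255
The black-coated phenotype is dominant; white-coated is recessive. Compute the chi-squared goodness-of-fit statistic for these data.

A testcross of a heterozygote (Aa × aa) gives a 1:1 phenotypic ratio.
Under the 1:1 hypothesis (Σ ratio = 2, N = 534):
  black-coated: 534 × 1/2 = 267
  white-coated: 534 × 1/2 = 267
χ² = Σ (O − E)² / E
  black-coated: (279 − 267)² / 267 = 0.5393
  white-coated: (255 − 267)² / 267 = 0.5393
χ² = 0.5393 + 0.5393 = 1.0786 ≈ 1.079

1.079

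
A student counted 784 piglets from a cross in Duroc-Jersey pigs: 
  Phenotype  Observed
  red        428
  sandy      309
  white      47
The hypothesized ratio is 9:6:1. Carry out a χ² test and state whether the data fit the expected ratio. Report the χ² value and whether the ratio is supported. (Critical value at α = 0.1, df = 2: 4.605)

1.230; consistent

Total ratio parts = 16. Expected numbers out of 784:
  red: 784 × 9/16 = 441
  sandy: 784 × 6/16 = 294
  white: 784 × 1/16 = 49
χ² = Σ (O − E)² / E
  red: (428 − 441)² / 441 = 0.3832
  sandy: (309 − 294)² / 294 = 0.7653
  white: (47 − 49)² / 49 = 0.0816
χ² = 0.3832 + 0.7653 + 0.0816 = 1.2301 ≈ 1.230
Degrees of freedom = 3 − 1 = 2; critical value at α = 0.1 is 4.605.
Since 1.230 < 4.605, we fail to reject the null hypothesis — the data are consistent with the 9:6:1 ratio.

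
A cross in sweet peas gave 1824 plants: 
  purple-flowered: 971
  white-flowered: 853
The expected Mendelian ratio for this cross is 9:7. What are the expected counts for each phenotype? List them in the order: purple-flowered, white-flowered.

The 9:7 ratio has 16 parts, so with N = 1824 the expected counts are:
  purple-flowered: 1824 × 9/16 = 1026
  white-flowered: 1824 × 7/16 = 798

1026, 798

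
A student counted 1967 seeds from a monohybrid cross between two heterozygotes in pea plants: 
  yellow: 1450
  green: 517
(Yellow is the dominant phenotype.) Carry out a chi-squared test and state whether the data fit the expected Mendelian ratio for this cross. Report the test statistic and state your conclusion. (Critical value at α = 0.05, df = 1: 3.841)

For a monohybrid cross between heterozygotes with complete dominance, the expected phenotypic ratio is 3:1.
Under the 3:1 hypothesis (Σ ratio = 4, N = 1967):
  yellow: 1967 × 3/4 = 1475.25
  green: 1967 × 1/4 = 491.75
χ² = Σ (O − E)² / E
  yellow: (1450 − 1475.25)² / 1475.25 = 0.4322
  green: (517 − 491.75)² / 491.75 = 1.2965
χ² = 0.4322 + 1.2965 = 1.7287 ≈ 1.729
Degrees of freedom = 2 − 1 = 1; critical value at α = 0.05 is 3.841.
Since 1.729 < 3.841, we fail to reject the null hypothesis — the data are consistent with the 3:1 ratio.

1.729; consistent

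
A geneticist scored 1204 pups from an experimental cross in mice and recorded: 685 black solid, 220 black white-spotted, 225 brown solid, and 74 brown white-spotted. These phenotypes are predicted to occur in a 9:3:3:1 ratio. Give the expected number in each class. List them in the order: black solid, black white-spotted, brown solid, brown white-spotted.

Total ratio parts = 16. Expected numbers out of 1204:
  black solid: 1204 × 9/16 = 677.25
  black white-spotted: 1204 × 3/16 = 225.75
  brown solid: 1204 × 3/16 = 225.75
  brown white-spotted: 1204 × 1/16 = 75.25

677.25, 225.75, 225.75, 75.25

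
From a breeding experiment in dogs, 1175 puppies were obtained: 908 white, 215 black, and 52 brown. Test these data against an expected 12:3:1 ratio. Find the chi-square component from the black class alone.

Total ratio parts = 16. Expected numbers out of 1175:
  white: 1175 × 12/16 = 881.25
  black: 1175 × 3/16 = 220.3125
  brown: 1175 × 1/16 = 73.4375
Contribution of black: (215 − 220.3125)² / 220.3125 = 0.1281

0.128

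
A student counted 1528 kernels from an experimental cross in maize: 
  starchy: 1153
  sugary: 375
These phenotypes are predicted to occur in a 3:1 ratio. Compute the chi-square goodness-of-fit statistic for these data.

0.171

Total ratio parts = 4. Expected numbers out of 1528:
  starchy: 1528 × 3/4 = 1146
  sugary: 1528 × 1/4 = 382
χ² = Σ (O − E)² / E
  starchy: (1153 − 1146)² / 1146 = 0.0428
  sugary: (375 − 382)² / 382 = 0.1283
χ² = 0.0428 + 0.1283 = 0.1711 ≈ 0.171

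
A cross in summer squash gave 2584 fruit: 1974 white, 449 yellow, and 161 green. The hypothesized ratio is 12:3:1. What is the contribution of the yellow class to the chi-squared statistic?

2.601

Under the 12:3:1 hypothesis (Σ ratio = 16, N = 2584):
  white: 2584 × 12/16 = 1938
  yellow: 2584 × 3/16 = 484.5
  green: 2584 × 1/16 = 161.5
Contribution of yellow: (449 − 484.5)² / 484.5 = 2.6011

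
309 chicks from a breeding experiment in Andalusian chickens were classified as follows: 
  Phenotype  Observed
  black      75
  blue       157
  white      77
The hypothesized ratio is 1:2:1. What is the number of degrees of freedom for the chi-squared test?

A goodness-of-fit test with 3 phenotype classes has df = 3 − 1 = 2.

2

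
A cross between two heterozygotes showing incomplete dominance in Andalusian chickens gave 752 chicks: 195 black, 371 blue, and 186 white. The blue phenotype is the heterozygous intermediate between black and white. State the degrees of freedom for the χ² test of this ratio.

With incomplete dominance, a heterozygote × heterozygote cross gives a 1:2:1 phenotypic ratio.
A goodness-of-fit test with 3 phenotype classes has df = 3 − 1 = 2.

2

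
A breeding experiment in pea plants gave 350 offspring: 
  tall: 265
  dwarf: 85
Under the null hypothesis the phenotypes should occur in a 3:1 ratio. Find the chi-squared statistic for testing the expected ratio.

Total ratio parts = 4. Expected numbers out of 350:
  tall: 350 × 3/4 = 262.5
  dwarf: 350 × 1/4 = 87.5
χ² = Σ (O − E)² / E
  tall: (265 − 262.5)² / 262.5 = 0.0238
  dwarf: (85 − 87.5)² / 87.5 = 0.0714
χ² = 0.0238 + 0.0714 = 0.0952 ≈ 0.095

0.095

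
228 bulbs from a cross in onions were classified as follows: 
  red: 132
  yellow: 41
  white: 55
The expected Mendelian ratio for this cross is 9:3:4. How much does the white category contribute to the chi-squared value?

Under the 9:3:4 hypothesis (Σ ratio = 16, N = 228):
  red: 228 × 9/16 = 128.25
  yellow: 228 × 3/16 = 42.75
  white: 228 × 4/16 = 57
Contribution of white: (55 − 57)² / 57 = 0.0702

0.070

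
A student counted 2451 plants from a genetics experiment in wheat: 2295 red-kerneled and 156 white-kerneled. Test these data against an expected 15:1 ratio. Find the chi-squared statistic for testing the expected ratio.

Total ratio parts = 16. Expected numbers out of 2451:
  red-kerneled: 2451 × 15/16 = 2297.8125
  white-kerneled: 2451 × 1/16 = 153.1875
χ² = Σ (O − E)² / E
  red-kerneled: (2295 − 2297.8125)² / 2297.8125 = 0.0034
  white-kerneled: (156 − 153.1875)² / 153.1875 = 0.0516
χ² = 0.0034 + 0.0516 = 0.055

0.055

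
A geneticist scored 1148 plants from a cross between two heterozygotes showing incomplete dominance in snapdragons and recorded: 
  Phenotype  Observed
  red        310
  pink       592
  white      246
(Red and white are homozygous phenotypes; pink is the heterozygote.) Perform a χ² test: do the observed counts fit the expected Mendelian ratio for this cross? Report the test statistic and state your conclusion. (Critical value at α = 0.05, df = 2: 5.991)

With incomplete dominance, a heterozygote × heterozygote cross gives a 1:2:1 phenotypic ratio.
Under the 1:2:1 hypothesis (Σ ratio = 4, N = 1148):
  red: 1148 × 1/4 = 287
  pink: 1148 × 2/4 = 574
  white: 1148 × 1/4 = 287
χ² = Σ (O − E)² / E
  red: (310 − 287)² / 287 = 1.8432
  pink: (592 − 574)² / 574 = 0.5645
  white: (246 − 287)² / 287 = 5.8571
χ² = 1.8432 + 0.5645 + 5.8571 = 8.2648 ≈ 8.265
Degrees of freedom = 3 − 1 = 2; critical value at α = 0.05 is 5.991.
Since 8.265 > 5.991, we reject the null hypothesis — the data do not fit the 1:2:1 ratio.

8.265; not consistent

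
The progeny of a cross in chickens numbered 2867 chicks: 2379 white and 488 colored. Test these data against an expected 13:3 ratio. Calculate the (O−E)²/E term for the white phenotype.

Under the 13:3 hypothesis (Σ ratio = 16, N = 2867):
  white: 2867 × 13/16 = 2329.4375
  colored: 2867 × 3/16 = 537.5625
Contribution of white: (2379 − 2329.4375)² / 2329.4375 = 1.0545

1.055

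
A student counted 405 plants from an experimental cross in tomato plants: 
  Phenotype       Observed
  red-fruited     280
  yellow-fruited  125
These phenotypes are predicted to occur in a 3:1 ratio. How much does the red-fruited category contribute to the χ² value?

1.857

The 3:1 ratio has 4 parts, so with N = 405 the expected counts are:
  red-fruited: 405 × 3/4 = 303.75
  yellow-fruited: 405 × 1/4 = 101.25
Contribution of red-fruited: (280 − 303.75)² / 303.75 = 1.8570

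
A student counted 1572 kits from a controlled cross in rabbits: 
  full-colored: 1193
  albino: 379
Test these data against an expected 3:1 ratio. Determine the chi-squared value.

Expected counts for N = 1572 under a 3:1 ratio (total parts = 4):
  full-colored: 1572 × 3/4 = 1179
  albino: 1572 × 1/4 = 393
χ² = Σ (O − E)² / E
  full-colored: (1193 − 1179)² / 1179 = 0.1662
  albino: (379 − 393)² / 393 = 0.4987
χ² = 0.1662 + 0.4987 = 0.6649 ≈ 0.665

0.665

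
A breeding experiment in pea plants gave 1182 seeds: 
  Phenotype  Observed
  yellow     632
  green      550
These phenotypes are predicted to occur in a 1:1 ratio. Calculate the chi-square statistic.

Total ratio parts = 2. Expected numbers out of 1182:
  yellow: 1182 × 1/2 = 591
  green: 1182 × 1/2 = 591
χ² = Σ (O − E)² / E
  yellow: (632 − 591)² / 591 = 2.8443
  green: (550 − 591)² / 591 = 2.8443
χ² = 2.8443 + 2.8443 = 5.6886 ≈ 5.689

5.689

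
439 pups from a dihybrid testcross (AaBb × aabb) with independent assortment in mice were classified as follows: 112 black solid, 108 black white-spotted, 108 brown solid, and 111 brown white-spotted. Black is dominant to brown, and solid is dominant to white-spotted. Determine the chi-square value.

0.116

A dihybrid testcross with independent assortment gives a 1:1:1:1 ratio.
Total ratio parts = 4. Expected numbers out of 439:
  black solid: 439 × 1/4 = 109.75
  black white-spotted: 439 × 1/4 = 109.75
  brown solid: 439 × 1/4 = 109.75
  brown white-spotted: 439 × 1/4 = 109.75
χ² = Σ (O − E)² / E
  black solid: (112 − 109.75)² / 109.75 = 0.0461
  black white-spotted: (108 − 109.75)² / 109.75 = 0.0279
  brown solid: (108 − 109.75)² / 109.75 = 0.0279
  brown white-spotted: (111 − 109.75)² / 109.75 = 0.0142
χ² = 0.0461 + 0.0279 + 0.0279 + 0.0142 = 0.1161 ≈ 0.116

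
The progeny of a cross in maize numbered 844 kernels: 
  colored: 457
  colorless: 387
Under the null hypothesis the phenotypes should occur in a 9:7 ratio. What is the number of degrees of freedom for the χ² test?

1

A goodness-of-fit test with 2 phenotype classes has df = 2 − 1 = 1.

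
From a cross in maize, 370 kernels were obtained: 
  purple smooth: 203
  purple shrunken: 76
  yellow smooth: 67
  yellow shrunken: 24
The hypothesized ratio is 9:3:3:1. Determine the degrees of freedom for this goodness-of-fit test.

A goodness-of-fit test with 4 phenotype classes has df = 4 − 1 = 3.

3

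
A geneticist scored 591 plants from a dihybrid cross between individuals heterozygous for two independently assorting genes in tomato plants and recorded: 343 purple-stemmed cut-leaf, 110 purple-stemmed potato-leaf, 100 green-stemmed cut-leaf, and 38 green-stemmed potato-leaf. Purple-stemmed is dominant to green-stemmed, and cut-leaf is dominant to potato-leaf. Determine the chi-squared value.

1.427

A dihybrid F₂ with independent assortment and complete dominance at both loci gives a 9:3:3:1 phenotypic ratio.
Expected counts for N = 591 under a 9:3:3:1 ratio (total parts = 16):
  purple-stemmed cut-leaf: 591 × 9/16 = 332.4375
  purple-stemmed potato-leaf: 591 × 3/16 = 110.8125
  green-stemmed cut-leaf: 591 × 3/16 = 110.8125
  green-stemmed potato-leaf: 591 × 1/16 = 36.9375
χ² = Σ (O − E)² / E
  purple-stemmed cut-leaf: (343 − 332.4375)² / 332.4375 = 0.3356
  purple-stemmed potato-leaf: (110 − 110.8125)² / 110.8125 = 0.0060
  green-stemmed cut-leaf: (100 − 110.8125)² / 110.8125 = 1.0550
  green-stemmed potato-leaf: (38 − 36.9375)² / 36.9375 = 0.0306
χ² = 0.3356 + 0.0060 + 1.0550 + 0.0306 = 1.4272 ≈ 1.427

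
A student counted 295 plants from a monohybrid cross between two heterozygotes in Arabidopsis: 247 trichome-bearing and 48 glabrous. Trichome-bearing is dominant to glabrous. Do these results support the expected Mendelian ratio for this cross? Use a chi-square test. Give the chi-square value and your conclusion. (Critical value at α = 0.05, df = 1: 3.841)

For a monohybrid cross between heterozygotes with complete dominance, the expected phenotypic ratio is 3:1.
The 3:1 ratio has 4 parts, so with N = 295 the expected counts are:
  trichome-bearing: 295 × 3/4 = 221.25
  glabrous: 295 × 1/4 = 73.75
χ² = Σ (O − E)² / E
  trichome-bearing: (247 − 221.25)² / 221.25 = 2.9969
  glabrous: (48 − 73.75)² / 73.75 = 8.9907
χ² = 2.9969 + 8.9907 = 11.9876 ≈ 11.988
Degrees of freedom = 2 − 1 = 1; critical value at α = 0.05 is 3.841.
Since 11.988 > 3.841, we reject the null hypothesis — the data do not fit the 3:1 ratio.

11.988; not consistent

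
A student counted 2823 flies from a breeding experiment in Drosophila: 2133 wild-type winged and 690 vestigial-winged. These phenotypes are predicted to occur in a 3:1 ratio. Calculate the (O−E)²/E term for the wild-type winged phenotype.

0.117

Expected counts for N = 2823 under a 3:1 ratio (total parts = 4):
  wild-type winged: 2823 × 3/4 = 2117.25
  vestigial-winged: 2823 × 1/4 = 705.75
Contribution of wild-type winged: (2133 − 2117.25)² / 2117.25 = 0.1172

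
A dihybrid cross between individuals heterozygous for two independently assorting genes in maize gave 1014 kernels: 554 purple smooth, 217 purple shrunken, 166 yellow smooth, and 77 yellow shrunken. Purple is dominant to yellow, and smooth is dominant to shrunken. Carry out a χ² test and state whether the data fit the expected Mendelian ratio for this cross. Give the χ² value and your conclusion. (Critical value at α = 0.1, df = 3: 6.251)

A dihybrid F₂ with independent assortment and complete dominance at both loci gives a 9:3:3:1 phenotypic ratio.
Expected counts for N = 1014 under a 9:3:3:1 ratio (total parts = 16):
  purple smooth: 1014 × 9/16 = 570.375
  purple shrunken: 1014 × 3/16 = 190.125
  yellow smooth: 1014 × 3/16 = 190.125
  yellow shrunken: 1014 × 1/16 = 63.375
χ² = Σ (O − E)² / E
  purple smooth: (554 − 570.375)² / 570.375 = 0.4701
  purple shrunken: (217 − 190.125)² / 190.125 = 3.7989
  yellow smooth: (166 − 190.125)² / 190.125 = 3.0612
  yellow shrunken: (77 − 63.375)² / 63.375 = 2.9292
χ² = 0.4701 + 3.7989 + 3.0612 + 2.9292 = 10.2594 ≈ 10.259
Degrees of freedom = 4 − 1 = 3; critical value at α = 0.1 is 6.251.
Since 10.259 > 6.251, we reject the null hypothesis — the data do not fit the 9:3:3:1 ratio.

10.259; not consistent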